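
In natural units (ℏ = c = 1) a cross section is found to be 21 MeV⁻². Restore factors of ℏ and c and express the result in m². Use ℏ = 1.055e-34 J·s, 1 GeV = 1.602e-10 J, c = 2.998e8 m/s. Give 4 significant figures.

8.186e-25 m²

Area is [L]² = [E]⁻²·(ℏc)²; restore (ℏc)².
1 GeV⁻² → (ℏc)² × (1 GeV in J)⁻² = 3.898e-32 m².
Convert the energy scale: 21 MeV⁻² = 2.10e7 GeV⁻².
Result: 2.10e7 × 3.898e-32 = 8.186e-25 m².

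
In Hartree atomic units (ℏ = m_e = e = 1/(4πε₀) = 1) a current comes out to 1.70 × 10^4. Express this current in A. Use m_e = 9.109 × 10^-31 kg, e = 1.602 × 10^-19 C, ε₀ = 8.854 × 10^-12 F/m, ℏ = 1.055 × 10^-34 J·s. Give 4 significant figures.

112.4 A

One atomic unit of electric current: I_au = e E_h/ℏ = m_e e⁵/((4πε₀)²ℏ³) = 6.612 × 10^-3 A.
1.70 × 10^4 × 6.612 × 10^-3 A = 112.4 A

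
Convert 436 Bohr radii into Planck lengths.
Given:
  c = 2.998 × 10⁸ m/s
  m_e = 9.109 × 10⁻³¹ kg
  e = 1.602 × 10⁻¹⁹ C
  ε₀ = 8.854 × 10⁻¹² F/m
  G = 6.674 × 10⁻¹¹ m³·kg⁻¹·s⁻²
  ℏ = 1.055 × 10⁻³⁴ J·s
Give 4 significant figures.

Bohr radius: a₀ = 4πε₀ℏ²/(m_e e²) = 5.297 × 10⁻¹¹ m
Planck length: ℓ_P = √(ℏG/c³) = 1.616 × 10⁻³⁵ m
436 × 5.297 × 10⁻¹¹ / 1.616 × 10⁻³⁵ = 1.429 × 10²⁷

1.429 × 10²⁷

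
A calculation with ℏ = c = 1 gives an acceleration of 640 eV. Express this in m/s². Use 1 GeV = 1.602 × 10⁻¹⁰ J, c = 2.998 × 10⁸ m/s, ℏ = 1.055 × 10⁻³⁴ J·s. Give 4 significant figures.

2.914 × 10²⁶ m/s²

Acceleration is [L]/[T]² = c·[E]/ℏ.
1 GeV → c/ℏ × (1 GeV in J) = 4.552 × 10³² m/s².
Convert the energy scale: 640 eV = 6.40 × 10⁻⁷ GeV.
Result: 6.40 × 10⁻⁷ × 4.552 × 10³² = 2.914 × 10²⁶ m/s².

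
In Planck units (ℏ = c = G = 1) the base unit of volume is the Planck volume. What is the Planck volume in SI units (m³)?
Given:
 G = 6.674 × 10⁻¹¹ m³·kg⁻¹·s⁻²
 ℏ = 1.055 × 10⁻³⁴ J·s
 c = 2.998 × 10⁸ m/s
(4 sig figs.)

4.224 × 10⁻¹⁰⁵ m³

V_P = (ℏG/c³)^(3/2)
  = √(1.784 × 10⁻²⁰⁹)
  = 4.224 × 10⁻¹⁰⁵ m³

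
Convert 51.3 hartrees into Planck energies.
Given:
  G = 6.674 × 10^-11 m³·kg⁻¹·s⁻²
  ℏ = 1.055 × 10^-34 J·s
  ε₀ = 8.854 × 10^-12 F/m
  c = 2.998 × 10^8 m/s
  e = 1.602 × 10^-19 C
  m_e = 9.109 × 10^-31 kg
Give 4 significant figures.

hartree: E_h = m_e e⁴/(4πε₀ℏ)² = 4.354 × 10^-18 J
Planck energy: E_P = √(ℏc⁵/G) = 1.957 × 10^9 J
51.3 × 4.354 × 10^-18 / 1.957 × 10^9 = 1.142 × 10^-25

1.142 × 10^-25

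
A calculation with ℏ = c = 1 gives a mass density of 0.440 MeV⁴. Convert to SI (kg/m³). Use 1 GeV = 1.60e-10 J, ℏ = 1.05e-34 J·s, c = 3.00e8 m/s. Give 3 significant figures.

1.03e8 kg/m³

Mass density is [E]/(c²[L]³) = [E]⁴/(ℏ³c⁵).
1 GeV⁴ → 1/(ℏ³c⁵) × (1 GeV in J)⁴ = 2.33e20 kg/m³.
Convert the energy scale: 0.440 MeV⁴ = 4.40e-13 GeV⁴.
Result: 4.40e-13 × 2.33e20 = 1.03e8 kg/m³.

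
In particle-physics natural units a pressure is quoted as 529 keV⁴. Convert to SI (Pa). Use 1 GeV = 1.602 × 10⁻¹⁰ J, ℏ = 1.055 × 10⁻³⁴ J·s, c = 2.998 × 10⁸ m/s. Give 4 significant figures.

Pressure is [E]/[L]³ = [E]⁴/(ℏc)³.
1 GeV⁴ → 1/(ℏc)³ × (1 GeV in J)⁴ = 2.082 × 10³⁷ Pa.
Convert the energy scale: 529 keV⁴ = 5.29 × 10⁻²² GeV⁴.
Result: 5.29 × 10⁻²² × 2.082 × 10³⁷ = 1.101 × 10¹⁶ Pa.

1.101 × 10¹⁶ Pa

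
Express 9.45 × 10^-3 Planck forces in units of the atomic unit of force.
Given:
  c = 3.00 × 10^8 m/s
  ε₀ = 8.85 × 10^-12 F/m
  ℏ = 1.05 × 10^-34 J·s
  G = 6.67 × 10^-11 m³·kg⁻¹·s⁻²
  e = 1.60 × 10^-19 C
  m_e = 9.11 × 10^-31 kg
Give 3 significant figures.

1.38 × 10^49

Planck force: F_P = c⁴/G = 1.21 × 10^44 N
atomic unit of force: F_au = E_h/a₀ = m_e²e⁶/((4πε₀)³ℏ⁴) = 8.33 × 10^-8 N
9.45 × 10^-3 × 1.21 × 10^44 / 8.33 × 10^-8 = 1.38 × 10^49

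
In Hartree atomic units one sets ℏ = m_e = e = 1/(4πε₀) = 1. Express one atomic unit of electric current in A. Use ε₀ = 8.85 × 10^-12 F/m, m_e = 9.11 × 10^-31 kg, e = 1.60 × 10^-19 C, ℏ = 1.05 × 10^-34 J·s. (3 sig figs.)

I_au = e E_h/ℏ = m_e e⁵/((4πε₀)²ℏ³)
E_h = 4.38 × 10^-18 J
e·E_h/ℏ = 6.67 × 10^-3 A

6.67 × 10^-3 A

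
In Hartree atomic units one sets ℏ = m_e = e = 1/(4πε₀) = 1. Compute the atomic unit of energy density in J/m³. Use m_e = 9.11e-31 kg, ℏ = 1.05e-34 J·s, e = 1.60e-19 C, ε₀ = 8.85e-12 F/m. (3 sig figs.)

u_au = E_h/a₀³ = m_e⁴e¹⁰/((4πε₀)⁵ℏ⁸)
E_h = 4.38e-18 J
a₀ = 5.26e-11 m
E_h/a₀³ = 3.01e13 J/m³

3.01e13 J/m³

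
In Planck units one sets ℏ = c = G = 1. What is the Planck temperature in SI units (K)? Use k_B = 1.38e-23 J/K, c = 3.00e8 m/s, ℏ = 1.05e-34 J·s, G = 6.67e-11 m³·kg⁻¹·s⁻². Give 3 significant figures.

T_P = √(ℏc⁵/G) / k_B
  = √(3.83e18) × 7.25e22
  = 1.42e32 K

1.42e32 K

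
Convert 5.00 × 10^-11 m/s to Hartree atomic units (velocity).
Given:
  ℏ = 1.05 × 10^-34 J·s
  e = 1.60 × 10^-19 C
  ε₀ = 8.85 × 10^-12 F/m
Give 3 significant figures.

atomic unit of velocity: v_au = e²/(4πε₀ℏ) = 2.19 × 10^6 m/s.
5.00 × 10^-11 / 2.19 × 10^6 = 2.28 × 10^-17

2.28 × 10^-17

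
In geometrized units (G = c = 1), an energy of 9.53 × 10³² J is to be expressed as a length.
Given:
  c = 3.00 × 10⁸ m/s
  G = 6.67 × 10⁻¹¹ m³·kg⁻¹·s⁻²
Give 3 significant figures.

7.85 × 10⁻¹² m

Energy → length via G/c⁴.
9.53 × 10³² J × (G/c⁴) = 7.85 × 10⁻¹² m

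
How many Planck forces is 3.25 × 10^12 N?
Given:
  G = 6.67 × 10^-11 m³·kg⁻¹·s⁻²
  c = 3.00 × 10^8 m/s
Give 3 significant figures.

Planck force: F_P = c⁴/G = 1.21 × 10^44 N.
3.25 × 10^12 / 1.21 × 10^44 = 2.68 × 10^-32

2.68 × 10^-32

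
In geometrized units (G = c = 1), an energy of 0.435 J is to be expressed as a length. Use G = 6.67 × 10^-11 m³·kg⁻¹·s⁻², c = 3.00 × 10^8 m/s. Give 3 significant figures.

Energy → length via G/c⁴.
0.435 J × (G/c⁴) = 3.58 × 10^-45 m

3.58 × 10^-45 m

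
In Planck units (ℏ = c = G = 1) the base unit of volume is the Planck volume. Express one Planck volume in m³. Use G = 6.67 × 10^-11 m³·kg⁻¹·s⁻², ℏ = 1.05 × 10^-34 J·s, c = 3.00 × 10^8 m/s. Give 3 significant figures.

4.18 × 10^-105 m³

V_P = (ℏG/c³)^(3/2)
  = √(1.75 × 10^-209)
  = 4.18 × 10^-105 m³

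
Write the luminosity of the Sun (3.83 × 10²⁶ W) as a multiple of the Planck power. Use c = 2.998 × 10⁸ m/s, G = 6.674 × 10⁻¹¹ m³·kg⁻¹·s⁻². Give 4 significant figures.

Planck power: P_P = c⁵/G = 3.629 × 10⁵² W.
3.83 × 10²⁶ / 3.629 × 10⁵² = 1.055 × 10⁻²⁶

1.055 × 10⁻²⁶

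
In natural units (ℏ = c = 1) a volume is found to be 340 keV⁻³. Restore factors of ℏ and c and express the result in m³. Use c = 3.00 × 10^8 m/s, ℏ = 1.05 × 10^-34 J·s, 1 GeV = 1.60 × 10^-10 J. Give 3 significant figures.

2.59 × 10^-27 m³

Volume is [L]³ = [E]⁻³·(ℏc)³.
1 GeV⁻³ → (ℏc)³ × (1 GeV in J)⁻³ = 7.63 × 10^-48 m³.
Convert the energy scale: 340 keV⁻³ = 3.40 × 10^20 GeV⁻³.
Result: 3.40 × 10^20 × 7.63 × 10^-48 = 2.59 × 10^-27 m³.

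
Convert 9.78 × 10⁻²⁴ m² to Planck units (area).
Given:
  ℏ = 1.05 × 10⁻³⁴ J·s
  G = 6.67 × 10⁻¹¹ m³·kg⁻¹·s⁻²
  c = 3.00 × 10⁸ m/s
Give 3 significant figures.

3.77 × 10⁴⁶

Planck area: A_P = ℏG/c³ = 2.59 × 10⁻⁷⁰ m².
9.78 × 10⁻²⁴ / 2.59 × 10⁻⁷⁰ = 3.77 × 10⁴⁶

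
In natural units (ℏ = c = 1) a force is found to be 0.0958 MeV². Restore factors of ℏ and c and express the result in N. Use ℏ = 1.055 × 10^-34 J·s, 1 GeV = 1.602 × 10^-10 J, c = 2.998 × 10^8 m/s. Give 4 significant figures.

0.07773 N

Force is [E]/[L] = [E]²/(ℏc); restore (ℏc)⁻¹.
1 GeV² → 1/(ℏc) × (1 GeV in J)² = 8.114 × 10^5 N.
Convert the energy scale: 0.0958 MeV² = 9.58 × 10^-8 GeV².
Result: 9.58 × 10^-8 × 8.114 × 10^5 = 0.07773 N.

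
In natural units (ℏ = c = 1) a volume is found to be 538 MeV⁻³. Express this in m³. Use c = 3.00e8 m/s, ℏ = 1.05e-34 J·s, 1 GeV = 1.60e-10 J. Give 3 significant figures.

4.11e-36 m³

Volume is [L]³ = [E]⁻³·(ℏc)³.
1 GeV⁻³ → (ℏc)³ × (1 GeV in J)⁻³ = 7.63e-48 m³.
Convert the energy scale: 538 MeV⁻³ = 5.38e11 GeV⁻³.
Result: 5.38e11 × 7.63e-48 = 4.11e-36 m³.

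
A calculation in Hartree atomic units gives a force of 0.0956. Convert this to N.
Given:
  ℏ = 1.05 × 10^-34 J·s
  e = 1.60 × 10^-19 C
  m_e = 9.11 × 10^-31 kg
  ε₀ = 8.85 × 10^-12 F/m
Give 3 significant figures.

7.96 × 10^-9 N

One atomic unit of force: F_au = E_h/a₀ = m_e²e⁶/((4πε₀)³ℏ⁴) = 8.33 × 10^-8 N.
0.0956 × 8.33 × 10^-8 N = 7.96 × 10^-9 N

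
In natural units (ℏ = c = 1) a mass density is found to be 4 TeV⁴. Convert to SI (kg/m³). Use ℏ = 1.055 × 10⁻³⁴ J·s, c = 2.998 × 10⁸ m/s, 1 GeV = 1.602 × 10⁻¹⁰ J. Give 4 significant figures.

9.264 × 10³² kg/m³

Mass density is [E]/(c²[L]³) = [E]⁴/(ℏ³c⁵).
1 GeV⁴ → 1/(ℏ³c⁵) × (1 GeV in J)⁴ = 2.316 × 10²⁰ kg/m³.
Convert the energy scale: 4 TeV⁴ = 4.00 × 10¹² GeV⁴.
Result: 4.00 × 10¹² × 2.316 × 10²⁰ = 9.264 × 10³² kg/m³.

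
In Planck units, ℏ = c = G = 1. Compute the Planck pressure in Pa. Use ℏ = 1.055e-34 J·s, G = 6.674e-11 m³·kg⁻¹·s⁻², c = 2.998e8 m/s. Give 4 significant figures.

4.632e113 Pa

The unique combination of the constants set to 1 with dimensions of pressure is p_P = c⁷/(ℏG²).
  = 2.177e59 / 4.699e-55
  = 4.632e113 Pa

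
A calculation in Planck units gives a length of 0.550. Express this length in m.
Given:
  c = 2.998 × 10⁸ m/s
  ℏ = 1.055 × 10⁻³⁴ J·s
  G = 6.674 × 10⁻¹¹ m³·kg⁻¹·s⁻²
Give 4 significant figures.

8.891 × 10⁻³⁶ m

One Planck length: ℓ_P = √(ℏG/c³) = 1.616 × 10⁻³⁵ m.
0.550 × 1.616 × 10⁻³⁵ m = 8.891 × 10⁻³⁶ m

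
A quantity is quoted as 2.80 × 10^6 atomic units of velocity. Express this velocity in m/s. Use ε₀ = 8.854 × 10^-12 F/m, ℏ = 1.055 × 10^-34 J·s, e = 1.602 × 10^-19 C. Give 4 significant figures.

One atomic unit of velocity: v_au = e²/(4πε₀ℏ) = 2.186 × 10^6 m/s.
2.80 × 10^6 × 2.186 × 10^6 m/s = 6.122 × 10^12 m/s

6.122 × 10^12 m/s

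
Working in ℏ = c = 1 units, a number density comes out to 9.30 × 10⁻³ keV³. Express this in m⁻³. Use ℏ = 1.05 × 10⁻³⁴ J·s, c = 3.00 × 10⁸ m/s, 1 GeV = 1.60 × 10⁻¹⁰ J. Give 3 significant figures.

1.22 × 10²⁷ m⁻³

Number density is [L]⁻³ = [E]³/(ℏc)³.
1 GeV³ → 1/(ℏc)³ × (1 GeV in J)³ = 1.31 × 10⁴⁷ m⁻³.
Convert the energy scale: 9.30 × 10⁻³ keV³ = 9.30 × 10⁻²¹ GeV³.
Result: 9.30 × 10⁻²¹ × 1.31 × 10⁴⁷ = 1.22 × 10²⁷ m⁻³.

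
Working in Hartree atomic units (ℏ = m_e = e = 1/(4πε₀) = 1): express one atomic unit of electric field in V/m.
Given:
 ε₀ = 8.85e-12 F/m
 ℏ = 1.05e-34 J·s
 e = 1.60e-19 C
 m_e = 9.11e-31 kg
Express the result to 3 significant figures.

5.20e11 V/m

Dimensional analysis gives E_au = E_h/(e a₀) = m_e²e⁵/((4πε₀)³ℏ⁴).
E_h = 4.38e-18 J
a₀ = 5.26e-11 m
E_h/(e·a₀) = 5.20e11 V/m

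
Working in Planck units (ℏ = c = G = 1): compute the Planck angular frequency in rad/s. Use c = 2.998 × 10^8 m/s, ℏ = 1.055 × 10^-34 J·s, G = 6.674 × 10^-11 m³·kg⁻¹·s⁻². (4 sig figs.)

Dimensional analysis gives ω_P = √(c⁵/(ℏG)).
  = √(3.440 × 10^86)
  = 1.855 × 10^43 rad/s

1.855 × 10^43 rad/s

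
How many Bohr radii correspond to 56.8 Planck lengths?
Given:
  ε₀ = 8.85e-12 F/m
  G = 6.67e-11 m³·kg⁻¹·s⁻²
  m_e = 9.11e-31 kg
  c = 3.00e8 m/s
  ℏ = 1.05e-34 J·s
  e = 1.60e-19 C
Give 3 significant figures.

1.74e-23

Planck length: ℓ_P = √(ℏG/c³) = 1.61e-35 m
Bohr radius: a₀ = 4πε₀ℏ²/(m_e e²) = 5.26e-11 m
56.8 × 1.61e-35 / 5.26e-11 = 1.74e-23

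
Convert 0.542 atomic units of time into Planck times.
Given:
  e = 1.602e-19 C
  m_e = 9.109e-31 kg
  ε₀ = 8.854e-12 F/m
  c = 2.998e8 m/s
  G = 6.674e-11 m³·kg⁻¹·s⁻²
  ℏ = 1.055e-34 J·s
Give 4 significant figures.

atomic unit of time: τ_au = (4πε₀)²ℏ³/(m_e e⁴) = 2.423e-17 s
Planck time: t_P = √(ℏG/c⁵) = 5.392e-44 s
0.542 × 2.423e-17 / 5.392e-44 = 2.436e26

2.436e26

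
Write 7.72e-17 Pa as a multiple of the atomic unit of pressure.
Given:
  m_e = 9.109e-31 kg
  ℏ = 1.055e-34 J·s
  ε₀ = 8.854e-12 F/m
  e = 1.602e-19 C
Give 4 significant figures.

2.636e-30

atomic unit of pressure: P_au = E_h/a₀³ = m_e⁴e¹⁰/((4πε₀)⁵ℏ⁸) = 2.929e13 Pa.
7.72e-17 / 2.929e13 = 2.636e-30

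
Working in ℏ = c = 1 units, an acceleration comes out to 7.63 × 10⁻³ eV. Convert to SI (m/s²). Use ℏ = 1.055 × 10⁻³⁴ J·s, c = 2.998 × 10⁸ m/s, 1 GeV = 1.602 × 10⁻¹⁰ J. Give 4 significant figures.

Acceleration is [L]/[T]² = c·[E]/ℏ.
1 GeV → c/ℏ × (1 GeV in J) = 4.552 × 10³² m/s².
Convert the energy scale: 7.63 × 10⁻³ eV = 7.63 × 10⁻¹² GeV.
Result: 7.63 × 10⁻¹² × 4.552 × 10³² = 3.473 × 10²¹ m/s².

3.473 × 10²¹ m/s²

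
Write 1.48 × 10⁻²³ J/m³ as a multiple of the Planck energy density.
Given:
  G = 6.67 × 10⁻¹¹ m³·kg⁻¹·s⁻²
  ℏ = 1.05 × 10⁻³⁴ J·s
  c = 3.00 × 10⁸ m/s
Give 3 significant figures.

Planck energy density: u_P = c⁷/(ℏG²) = 4.68 × 10¹¹³ J/m³.
1.48 × 10⁻²³ / 4.68 × 10¹¹³ = 3.16 × 10⁻¹³⁷

3.16 × 10⁻¹³⁷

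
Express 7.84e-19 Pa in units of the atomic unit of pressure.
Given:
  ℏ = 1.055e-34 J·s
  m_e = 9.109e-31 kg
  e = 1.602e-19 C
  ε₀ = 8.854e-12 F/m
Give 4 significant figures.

atomic unit of pressure: P_au = E_h/a₀³ = m_e⁴e¹⁰/((4πε₀)⁵ℏ⁸) = 2.929e13 Pa.
7.84e-19 / 2.929e13 = 2.677e-32

2.677e-32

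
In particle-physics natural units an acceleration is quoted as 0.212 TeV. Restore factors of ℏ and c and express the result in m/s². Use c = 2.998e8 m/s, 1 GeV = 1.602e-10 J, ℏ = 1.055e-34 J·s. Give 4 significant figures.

Acceleration is [L]/[T]² = c·[E]/ℏ.
1 GeV → c/ℏ × (1 GeV in J) = 4.552e32 m/s².
Convert the energy scale: 0.212 TeV = 212 GeV.
Result: 212 × 4.552e32 = 9.651e34 m/s².

9.651e34 m/s²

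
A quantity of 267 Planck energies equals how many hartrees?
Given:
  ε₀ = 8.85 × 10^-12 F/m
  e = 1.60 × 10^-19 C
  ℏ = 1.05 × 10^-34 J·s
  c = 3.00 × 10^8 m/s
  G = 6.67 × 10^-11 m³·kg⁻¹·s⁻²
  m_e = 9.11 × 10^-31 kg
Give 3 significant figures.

1.19 × 10^29

Planck energy: E_P = √(ℏc⁵/G) = 1.96 × 10^9 J
hartree: E_h = m_e e⁴/(4πε₀ℏ)² = 4.38 × 10^-18 J
267 × 1.96 × 10^9 / 4.38 × 10^-18 = 1.19 × 10^29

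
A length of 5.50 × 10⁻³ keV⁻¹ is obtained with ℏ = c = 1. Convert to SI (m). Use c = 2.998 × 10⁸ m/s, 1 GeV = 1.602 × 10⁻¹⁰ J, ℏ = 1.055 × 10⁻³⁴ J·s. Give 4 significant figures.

A length is [E]⁻¹ in ℏ=c=1; restore one factor of ℏc.
1 GeV⁻¹ → ℏc × (1 GeV in J)⁻¹ = 1.974 × 10⁻¹⁶ m.
Convert the energy scale: 5.50 × 10⁻³ keV⁻¹ = 5.50 × 10³ GeV⁻¹.
Result: 5.50 × 10³ × 1.974 × 10⁻¹⁶ = 1.086 × 10⁻¹² m.

1.086 × 10⁻¹² m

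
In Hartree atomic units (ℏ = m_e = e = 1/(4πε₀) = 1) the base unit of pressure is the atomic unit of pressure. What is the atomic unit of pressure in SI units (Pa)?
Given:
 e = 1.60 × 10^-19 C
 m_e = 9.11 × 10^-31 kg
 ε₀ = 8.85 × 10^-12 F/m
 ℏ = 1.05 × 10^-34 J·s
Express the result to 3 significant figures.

3.01 × 10^13 Pa

P_au = E_h/a₀³ = m_e⁴e¹⁰/((4πε₀)⁵ℏ⁸)
E_h = 4.38 × 10^-18 J
a₀ = 5.26 × 10^-11 m
E_h/a₀³ = 3.01 × 10^13 Pa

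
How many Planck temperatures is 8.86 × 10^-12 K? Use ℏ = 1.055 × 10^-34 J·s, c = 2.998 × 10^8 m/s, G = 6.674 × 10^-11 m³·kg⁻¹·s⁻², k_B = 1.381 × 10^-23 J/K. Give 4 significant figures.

6.253 × 10^-44

Planck temperature: T_P = √(ℏc⁵/G) / k_B = 1.417 × 10^32 K.
8.86 × 10^-12 / 1.417 × 10^32 = 6.253 × 10^-44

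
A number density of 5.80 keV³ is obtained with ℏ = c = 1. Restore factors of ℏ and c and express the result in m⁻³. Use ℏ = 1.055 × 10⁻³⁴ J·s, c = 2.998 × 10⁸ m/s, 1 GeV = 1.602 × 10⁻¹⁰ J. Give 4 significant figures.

Number density is [L]⁻³ = [E]³/(ℏc)³.
1 GeV³ → 1/(ℏc)³ × (1 GeV in J)³ = 1.299 × 10⁴⁷ m⁻³.
Convert the energy scale: 5.80 keV³ = 5.80 × 10⁻¹⁸ GeV³.
Result: 5.80 × 10⁻¹⁸ × 1.299 × 10⁴⁷ = 7.536 × 10²⁹ m⁻³.

7.536 × 10²⁹ m⁻³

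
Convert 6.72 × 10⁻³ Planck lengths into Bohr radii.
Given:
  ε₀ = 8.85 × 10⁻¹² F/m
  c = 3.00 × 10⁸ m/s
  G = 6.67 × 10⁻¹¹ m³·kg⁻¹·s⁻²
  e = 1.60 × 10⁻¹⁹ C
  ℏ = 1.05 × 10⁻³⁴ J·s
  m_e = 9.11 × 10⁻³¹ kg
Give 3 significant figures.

2.06 × 10⁻²⁷

Planck length: ℓ_P = √(ℏG/c³) = 1.61 × 10⁻³⁵ m
Bohr radius: a₀ = 4πε₀ℏ²/(m_e e²) = 5.26 × 10⁻¹¹ m
6.72 × 10⁻³ × 1.61 × 10⁻³⁵ / 5.26 × 10⁻¹¹ = 2.06 × 10⁻²⁷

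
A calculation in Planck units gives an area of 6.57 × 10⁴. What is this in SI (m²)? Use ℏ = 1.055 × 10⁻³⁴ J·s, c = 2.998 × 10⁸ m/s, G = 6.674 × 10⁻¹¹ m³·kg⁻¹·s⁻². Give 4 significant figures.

One Planck area: A_P = ℏG/c³ = 2.613 × 10⁻⁷⁰ m².
6.57 × 10⁴ × 2.613 × 10⁻⁷⁰ m² = 1.717 × 10⁻⁶⁵ m²

1.717 × 10⁻⁶⁵ m²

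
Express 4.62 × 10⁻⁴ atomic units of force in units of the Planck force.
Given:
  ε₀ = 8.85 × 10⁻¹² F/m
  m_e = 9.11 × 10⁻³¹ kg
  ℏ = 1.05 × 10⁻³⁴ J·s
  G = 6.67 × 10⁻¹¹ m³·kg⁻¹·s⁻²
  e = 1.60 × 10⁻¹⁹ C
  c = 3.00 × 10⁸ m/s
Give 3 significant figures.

atomic unit of force: F_au = E_h/a₀ = m_e²e⁶/((4πε₀)³ℏ⁴) = 8.33 × 10⁻⁸ N
Planck force: F_P = c⁴/G = 1.21 × 10⁴⁴ N
4.62 × 10⁻⁴ × 8.33 × 10⁻⁸ / 1.21 × 10⁴⁴ = 3.17 × 10⁻⁵⁵

3.17 × 10⁻⁵⁵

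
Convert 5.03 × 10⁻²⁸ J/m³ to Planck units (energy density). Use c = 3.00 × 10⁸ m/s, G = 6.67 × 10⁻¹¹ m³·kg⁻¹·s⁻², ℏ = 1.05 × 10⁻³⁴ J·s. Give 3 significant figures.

1.07 × 10⁻¹⁴¹

Planck energy density: u_P = c⁷/(ℏG²) = 4.68 × 10¹¹³ J/m³.
5.03 × 10⁻²⁸ / 4.68 × 10¹¹³ = 1.07 × 10⁻¹⁴¹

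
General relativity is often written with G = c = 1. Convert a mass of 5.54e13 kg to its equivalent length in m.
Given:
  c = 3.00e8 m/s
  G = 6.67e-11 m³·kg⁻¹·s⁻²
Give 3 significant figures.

In G = c = 1 units mass has dimensions of length; the conversion factor is G/c².
5.54e13 kg × (G/c²) = 4.11e-14 m

4.11e-14 m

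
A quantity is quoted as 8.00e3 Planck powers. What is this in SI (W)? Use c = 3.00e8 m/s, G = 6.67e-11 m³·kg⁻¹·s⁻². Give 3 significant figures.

2.91e56 W

One Planck power: P_P = c⁵/G = 3.64e52 W.
8.00e3 × 3.64e52 W = 2.91e56 W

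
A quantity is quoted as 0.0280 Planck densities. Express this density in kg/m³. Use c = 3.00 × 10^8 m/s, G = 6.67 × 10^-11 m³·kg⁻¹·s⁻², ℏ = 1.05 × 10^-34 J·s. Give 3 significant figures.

1.46 × 10^95 kg/m³

One Planck density: ρ_P = c⁵/(ℏG²) = 5.20 × 10^96 kg/m³.
0.0280 × 5.20 × 10^96 kg/m³ = 1.46 × 10^95 kg/m³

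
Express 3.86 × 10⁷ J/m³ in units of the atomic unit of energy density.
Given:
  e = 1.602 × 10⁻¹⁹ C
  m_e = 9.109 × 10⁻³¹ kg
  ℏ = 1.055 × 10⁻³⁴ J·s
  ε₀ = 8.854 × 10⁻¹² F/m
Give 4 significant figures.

atomic unit of energy density: u_au = E_h/a₀³ = m_e⁴e¹⁰/((4πε₀)⁵ℏ⁸) = 2.929 × 10¹³ J/m³.
3.86 × 10⁷ / 2.929 × 10¹³ = 1.318 × 10⁻⁶

1.318 × 10⁻⁶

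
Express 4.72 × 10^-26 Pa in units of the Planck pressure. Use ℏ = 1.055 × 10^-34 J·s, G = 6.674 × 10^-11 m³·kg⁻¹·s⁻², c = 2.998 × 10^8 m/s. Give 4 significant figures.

1.019 × 10^-139

Planck pressure: p_P = c⁷/(ℏG²) = 4.632 × 10^113 Pa.
4.72 × 10^-26 / 4.632 × 10^113 = 1.019 × 10^-139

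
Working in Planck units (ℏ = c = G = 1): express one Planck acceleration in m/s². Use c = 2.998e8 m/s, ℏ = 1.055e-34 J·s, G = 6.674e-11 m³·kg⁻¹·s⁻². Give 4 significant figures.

5.560e51 m/s²

From ℏ = c = G = 1 the acceleration scale is a_P = √(c⁷/(ℏG)).
  = √(3.092e103)
  = 5.560e51 m/s²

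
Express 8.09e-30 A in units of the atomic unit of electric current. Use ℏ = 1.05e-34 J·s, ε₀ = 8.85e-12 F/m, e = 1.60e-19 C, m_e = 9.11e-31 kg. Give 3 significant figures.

atomic unit of electric current: I_au = e E_h/ℏ = m_e e⁵/((4πε₀)²ℏ³) = 6.67e-3 A.
8.09e-30 / 6.67e-3 = 1.21e-27

1.21e-27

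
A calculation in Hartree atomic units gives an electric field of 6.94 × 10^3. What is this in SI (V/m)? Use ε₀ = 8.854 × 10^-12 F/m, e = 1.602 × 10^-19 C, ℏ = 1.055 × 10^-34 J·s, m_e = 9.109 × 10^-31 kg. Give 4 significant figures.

3.561 × 10^15 V/m

One atomic unit of electric field: E_au = E_h/(e a₀) = m_e²e⁵/((4πε₀)³ℏ⁴) = 5.131 × 10^11 V/m.
6.94 × 10^3 × 5.131 × 10^11 V/m = 3.561 × 10^15 V/m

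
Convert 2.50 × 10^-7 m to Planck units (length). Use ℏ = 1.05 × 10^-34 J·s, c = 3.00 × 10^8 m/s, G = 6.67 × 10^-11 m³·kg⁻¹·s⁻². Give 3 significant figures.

1.55 × 10^28

Planck length: ℓ_P = √(ℏG/c³) = 1.61 × 10^-35 m.
2.50 × 10^-7 / 1.61 × 10^-35 = 1.55 × 10^28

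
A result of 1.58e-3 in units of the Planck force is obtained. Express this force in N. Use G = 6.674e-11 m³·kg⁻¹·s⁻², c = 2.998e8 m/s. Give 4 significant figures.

1.912e41 N

One Planck force: F_P = c⁴/G = 1.210e44 N.
1.58e-3 × 1.210e44 N = 1.912e41 N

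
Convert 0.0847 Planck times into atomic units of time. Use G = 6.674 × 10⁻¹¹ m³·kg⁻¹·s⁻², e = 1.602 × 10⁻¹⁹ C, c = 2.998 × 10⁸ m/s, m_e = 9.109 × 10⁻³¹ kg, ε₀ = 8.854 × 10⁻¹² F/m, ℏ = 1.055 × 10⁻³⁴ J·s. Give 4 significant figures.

Planck time: t_P = √(ℏG/c⁵) = 5.392 × 10⁻⁴⁴ s
atomic unit of time: τ_au = (4πε₀)²ℏ³/(m_e e⁴) = 2.423 × 10⁻¹⁷ s
0.0847 × 5.392 × 10⁻⁴⁴ / 2.423 × 10⁻¹⁷ = 1.885 × 10⁻²⁸

1.885 × 10⁻²⁸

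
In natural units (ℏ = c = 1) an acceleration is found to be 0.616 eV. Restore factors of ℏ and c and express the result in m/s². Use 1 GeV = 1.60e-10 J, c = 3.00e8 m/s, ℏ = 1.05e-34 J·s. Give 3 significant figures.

Acceleration is [L]/[T]² = c·[E]/ℏ.
1 GeV → c/ℏ × (1 GeV in J) = 4.57e32 m/s².
Convert the energy scale: 0.616 eV = 6.16e-10 GeV.
Result: 6.16e-10 × 4.57e32 = 2.82e23 m/s².

2.82e23 m/s²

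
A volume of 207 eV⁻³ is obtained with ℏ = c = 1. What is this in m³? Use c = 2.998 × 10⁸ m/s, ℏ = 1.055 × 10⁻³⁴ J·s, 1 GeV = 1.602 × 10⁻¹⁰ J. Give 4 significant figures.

1.593 × 10⁻¹⁸ m³

Volume is [L]³ = [E]⁻³·(ℏc)³.
1 GeV⁻³ → (ℏc)³ × (1 GeV in J)⁻³ = 7.696 × 10⁻⁴⁸ m³.
Convert the energy scale: 207 eV⁻³ = 2.07 × 10²⁹ GeV⁻³.
Result: 2.07 × 10²⁹ × 7.696 × 10⁻⁴⁸ = 1.593 × 10⁻¹⁸ m³.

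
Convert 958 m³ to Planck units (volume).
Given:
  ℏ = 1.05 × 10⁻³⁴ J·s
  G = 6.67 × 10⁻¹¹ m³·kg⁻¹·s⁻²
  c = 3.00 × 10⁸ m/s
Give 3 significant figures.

2.29 × 10¹⁰⁷

Planck volume: V_P = (ℏG/c³)^(3/2) = 4.18 × 10⁻¹⁰⁵ m³.
958 / 4.18 × 10⁻¹⁰⁵ = 2.29 × 10¹⁰⁷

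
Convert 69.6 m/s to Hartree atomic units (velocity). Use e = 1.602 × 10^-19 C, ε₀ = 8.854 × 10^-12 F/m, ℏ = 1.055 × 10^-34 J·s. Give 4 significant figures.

atomic unit of velocity: v_au = e²/(4πε₀ℏ) = 2.186 × 10^6 m/s.
69.6 / 2.186 × 10^6 = 3.183 × 10^-5

3.183 × 10^-5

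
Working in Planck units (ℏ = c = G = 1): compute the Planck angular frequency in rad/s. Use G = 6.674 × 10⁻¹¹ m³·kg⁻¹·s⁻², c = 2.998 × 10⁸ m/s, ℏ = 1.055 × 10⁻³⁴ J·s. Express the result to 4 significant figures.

1.855 × 10⁴³ rad/s

Dimensional analysis gives ω_P = √(c⁵/(ℏG)).
  = √(3.440 × 10⁸⁶)
  = 1.855 × 10⁴³ rad/s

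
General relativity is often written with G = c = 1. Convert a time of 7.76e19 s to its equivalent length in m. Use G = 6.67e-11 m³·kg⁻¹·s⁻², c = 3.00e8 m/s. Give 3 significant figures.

2.33e28 m

Time → length via c.
7.76e19 s × (c) = 2.33e28 m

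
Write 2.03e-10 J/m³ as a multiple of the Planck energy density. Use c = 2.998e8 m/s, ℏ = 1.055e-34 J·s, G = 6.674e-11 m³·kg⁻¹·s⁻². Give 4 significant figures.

Planck energy density: u_P = c⁷/(ℏG²) = 4.632e113 J/m³.
2.03e-10 / 4.632e113 = 4.382e-124

4.382e-124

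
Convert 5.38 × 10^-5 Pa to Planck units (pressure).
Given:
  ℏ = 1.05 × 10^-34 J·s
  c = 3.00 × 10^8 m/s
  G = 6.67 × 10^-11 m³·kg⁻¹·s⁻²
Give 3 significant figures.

Planck pressure: p_P = c⁷/(ℏG²) = 4.68 × 10^113 Pa.
5.38 × 10^-5 / 4.68 × 10^113 = 1.15 × 10^-118

1.15 × 10^-118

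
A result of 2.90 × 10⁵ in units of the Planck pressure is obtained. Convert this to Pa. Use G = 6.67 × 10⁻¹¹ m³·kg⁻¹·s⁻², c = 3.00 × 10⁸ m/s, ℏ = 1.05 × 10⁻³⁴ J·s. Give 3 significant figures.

One Planck pressure: p_P = c⁷/(ℏG²) = 4.68 × 10¹¹³ Pa.
2.90 × 10⁵ × 4.68 × 10¹¹³ Pa = 1.36 × 10¹¹⁹ Pa

1.36 × 10¹¹⁹ Pa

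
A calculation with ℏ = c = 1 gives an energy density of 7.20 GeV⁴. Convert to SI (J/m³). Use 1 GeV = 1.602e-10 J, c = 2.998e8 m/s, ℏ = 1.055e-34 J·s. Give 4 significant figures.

[E]/[L]³ = [E]⁴/(ℏc)³; restore (ℏc)⁻³.
1 GeV⁴ → 1/(ℏc)³ × (1 GeV in J)⁴ = 2.082e37 J/m³.
Result: 7.20 × 2.082e37 = 1.499e38 J/m³.

1.499e38 J/m³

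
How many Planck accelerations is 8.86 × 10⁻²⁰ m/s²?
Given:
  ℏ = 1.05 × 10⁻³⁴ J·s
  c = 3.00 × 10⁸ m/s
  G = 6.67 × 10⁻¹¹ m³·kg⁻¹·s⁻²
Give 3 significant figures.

1.59 × 10⁻⁷¹

Planck acceleration: a_P = √(c⁷/(ℏG)) = 5.59 × 10⁵¹ m/s².
8.86 × 10⁻²⁰ / 5.59 × 10⁵¹ = 1.59 × 10⁻⁷¹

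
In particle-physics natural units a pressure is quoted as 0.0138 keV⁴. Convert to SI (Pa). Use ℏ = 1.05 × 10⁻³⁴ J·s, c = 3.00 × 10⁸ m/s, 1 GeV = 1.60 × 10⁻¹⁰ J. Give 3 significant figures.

Pressure is [E]/[L]³ = [E]⁴/(ℏc)³.
1 GeV⁴ → 1/(ℏc)³ × (1 GeV in J)⁴ = 2.10 × 10³⁷ Pa.
Convert the energy scale: 0.0138 keV⁴ = 1.38 × 10⁻²⁶ GeV⁴.
Result: 1.38 × 10⁻²⁶ × 2.10 × 10³⁷ = 2.89 × 10¹¹ Pa.

2.89 × 10¹¹ Pa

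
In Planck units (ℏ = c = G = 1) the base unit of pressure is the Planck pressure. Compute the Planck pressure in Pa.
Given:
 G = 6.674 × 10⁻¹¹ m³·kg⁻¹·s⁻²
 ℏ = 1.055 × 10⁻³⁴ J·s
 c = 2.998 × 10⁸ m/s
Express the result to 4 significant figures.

4.632 × 10¹¹³ Pa

p_P = c⁷/(ℏG²)
  = 2.177 × 10⁵⁹ / 4.699 × 10⁻⁵⁵
  = 4.632 × 10¹¹³ Pa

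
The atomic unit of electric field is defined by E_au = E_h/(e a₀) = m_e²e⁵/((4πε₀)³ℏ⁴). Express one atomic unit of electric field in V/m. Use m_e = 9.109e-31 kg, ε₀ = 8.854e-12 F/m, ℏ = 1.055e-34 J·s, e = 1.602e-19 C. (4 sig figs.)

5.131e11 V/m

E_au = E_h/(e a₀) = m_e²e⁵/((4πε₀)³ℏ⁴)
E_h = 4.354e-18 J
a₀ = 5.297e-11 m
E_h/(e·a₀) = 5.131e11 V/m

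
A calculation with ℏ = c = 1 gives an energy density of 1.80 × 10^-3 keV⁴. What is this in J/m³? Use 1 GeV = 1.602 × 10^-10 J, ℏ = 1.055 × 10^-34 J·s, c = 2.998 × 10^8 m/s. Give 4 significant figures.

3.747 × 10^10 J/m³

[E]/[L]³ = [E]⁴/(ℏc)³; restore (ℏc)⁻³.
1 GeV⁴ → 1/(ℏc)³ × (1 GeV in J)⁴ = 2.082 × 10^37 J/m³.
Convert the energy scale: 1.80 × 10^-3 keV⁴ = 1.80 × 10^-27 GeV⁴.
Result: 1.80 × 10^-27 × 2.082 × 10^37 = 3.747 × 10^10 J/m³.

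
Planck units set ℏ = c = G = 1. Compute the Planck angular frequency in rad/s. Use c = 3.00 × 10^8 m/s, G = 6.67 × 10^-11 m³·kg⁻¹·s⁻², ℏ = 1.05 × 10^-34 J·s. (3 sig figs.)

1.86 × 10^43 rad/s

Dimensional analysis gives ω_P = √(c⁵/(ℏG)).
  = √(3.47 × 10^86)
  = 1.86 × 10^43 rad/s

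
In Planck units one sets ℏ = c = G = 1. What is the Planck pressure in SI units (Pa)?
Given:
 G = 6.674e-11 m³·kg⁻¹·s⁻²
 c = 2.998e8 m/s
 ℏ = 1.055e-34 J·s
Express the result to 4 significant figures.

p_P = c⁷/(ℏG²)
  = 2.177e59 / 4.699e-55
  = 4.632e113 Pa

4.632e113 Pa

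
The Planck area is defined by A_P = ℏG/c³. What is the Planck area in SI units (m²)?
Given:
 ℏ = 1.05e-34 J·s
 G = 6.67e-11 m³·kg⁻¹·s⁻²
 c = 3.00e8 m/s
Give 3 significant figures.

A_P = ℏG/c³
  = 7.00e-45 / 2.70e25
  = 2.59e-70 m²

2.59e-70 m²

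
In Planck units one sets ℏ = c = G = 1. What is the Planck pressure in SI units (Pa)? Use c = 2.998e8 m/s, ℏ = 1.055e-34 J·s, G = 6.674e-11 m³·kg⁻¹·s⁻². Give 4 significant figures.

4.632e113 Pa

p_P = c⁷/(ℏG²)
  = 2.177e59 / 4.699e-55
  = 4.632e113 Pa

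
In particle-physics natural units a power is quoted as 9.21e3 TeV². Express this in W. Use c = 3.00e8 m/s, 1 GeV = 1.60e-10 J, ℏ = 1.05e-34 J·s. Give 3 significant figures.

2.25e24 W

Power is [E]/[T] = [E]²/ℏ.
1 GeV² → 1/ℏ × (1 GeV in J)² = 2.44e14 W.
Convert the energy scale: 9.21e3 TeV² = 9.21e9 GeV².
Result: 9.21e9 × 2.44e14 = 2.25e24 W.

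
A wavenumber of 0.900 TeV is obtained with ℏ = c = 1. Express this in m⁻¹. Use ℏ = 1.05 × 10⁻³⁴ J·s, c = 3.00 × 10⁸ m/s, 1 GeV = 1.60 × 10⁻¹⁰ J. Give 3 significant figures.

4.57 × 10¹⁸ m⁻¹

Inverse length is [E]/(ℏc).
1 GeV → 1/(ℏc) × (1 GeV in J) = 5.08 × 10¹⁵ m⁻¹.
Convert the energy scale: 0.900 TeV = 900 GeV.
Result: 900 × 5.08 × 10¹⁵ = 4.57 × 10¹⁸ m⁻¹.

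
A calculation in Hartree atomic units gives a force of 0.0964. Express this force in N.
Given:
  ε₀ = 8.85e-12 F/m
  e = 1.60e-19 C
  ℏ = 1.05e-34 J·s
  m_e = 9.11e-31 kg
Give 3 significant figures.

8.03e-9 N

One atomic unit of force: F_au = E_h/a₀ = m_e²e⁶/((4πε₀)³ℏ⁴) = 8.33e-8 N.
0.0964 × 8.33e-8 N = 8.03e-9 N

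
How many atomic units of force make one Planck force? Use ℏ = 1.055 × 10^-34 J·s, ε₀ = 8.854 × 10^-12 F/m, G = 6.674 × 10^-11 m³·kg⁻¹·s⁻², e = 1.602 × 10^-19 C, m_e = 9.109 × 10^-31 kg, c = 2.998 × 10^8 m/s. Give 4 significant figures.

Planck force: F_P = c⁴/G = 1.210 × 10^44 N
atomic unit of force: F_au = E_h/a₀ = m_e²e⁶/((4πε₀)³ℏ⁴) = 8.220 × 10^-8 N
ratio = 1.210 × 10^44 / 8.220 × 10^-8 = 1.473 × 10^51

1.473 × 10^51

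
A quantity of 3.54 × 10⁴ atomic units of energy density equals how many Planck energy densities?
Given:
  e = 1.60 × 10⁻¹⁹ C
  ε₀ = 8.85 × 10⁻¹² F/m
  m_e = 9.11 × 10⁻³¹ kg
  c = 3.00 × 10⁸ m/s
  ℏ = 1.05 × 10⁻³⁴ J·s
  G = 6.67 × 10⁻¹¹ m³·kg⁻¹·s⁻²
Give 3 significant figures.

atomic unit of energy density: u_au = E_h/a₀³ = m_e⁴e¹⁰/((4πε₀)⁵ℏ⁸) = 3.01 × 10¹³ J/m³
Planck energy density: u_P = c⁷/(ℏG²) = 4.68 × 10¹¹³ J/m³
3.54 × 10⁴ × 3.01 × 10¹³ / 4.68 × 10¹¹³ = 2.28 × 10⁻⁹⁶

2.28 × 10⁻⁹⁶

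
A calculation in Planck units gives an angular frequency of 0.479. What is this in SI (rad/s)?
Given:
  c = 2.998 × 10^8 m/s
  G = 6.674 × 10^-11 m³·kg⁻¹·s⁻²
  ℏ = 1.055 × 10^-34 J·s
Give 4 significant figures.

One Planck angular frequency: ω_P = √(c⁵/(ℏG)) = 1.855 × 10^43 rad/s.
0.479 × 1.855 × 10^43 rad/s = 8.884 × 10^42 rad/s

8.884 × 10^42 rad/s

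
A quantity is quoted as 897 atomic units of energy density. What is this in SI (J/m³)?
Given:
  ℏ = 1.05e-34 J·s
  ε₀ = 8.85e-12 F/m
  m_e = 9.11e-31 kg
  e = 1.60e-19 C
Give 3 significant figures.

2.70e16 J/m³

One atomic unit of energy density: u_au = E_h/a₀³ = m_e⁴e¹⁰/((4πε₀)⁵ℏ⁸) = 3.01e13 J/m³.
897 × 3.01e13 J/m³ = 2.70e16 J/m³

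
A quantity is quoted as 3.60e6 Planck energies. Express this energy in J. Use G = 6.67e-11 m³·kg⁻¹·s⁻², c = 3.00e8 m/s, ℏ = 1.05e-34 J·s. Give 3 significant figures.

7.04e15 J

One Planck energy: E_P = √(ℏc⁵/G) = 1.96e9 J.
3.60e6 × 1.96e9 J = 7.04e15 J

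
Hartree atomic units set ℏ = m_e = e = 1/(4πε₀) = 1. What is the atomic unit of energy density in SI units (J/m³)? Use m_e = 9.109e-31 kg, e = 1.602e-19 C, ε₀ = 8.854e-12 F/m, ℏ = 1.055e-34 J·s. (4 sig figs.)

The unique combination of the constants set to 1 with dimensions of energy density is u_au = E_h/a₀³ = m_e⁴e¹⁰/((4πε₀)⁵ℏ⁸).
E_h = 4.354e-18 J
a₀ = 5.297e-11 m
E_h/a₀³ = 2.929e13 J/m³

2.929e13 J/m³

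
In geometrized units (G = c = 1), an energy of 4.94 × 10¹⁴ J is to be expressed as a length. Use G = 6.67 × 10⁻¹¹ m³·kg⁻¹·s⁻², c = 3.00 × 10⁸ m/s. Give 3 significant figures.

4.07 × 10⁻³⁰ m

Energy → length via G/c⁴.
4.94 × 10¹⁴ J × (G/c⁴) = 4.07 × 10⁻³⁰ m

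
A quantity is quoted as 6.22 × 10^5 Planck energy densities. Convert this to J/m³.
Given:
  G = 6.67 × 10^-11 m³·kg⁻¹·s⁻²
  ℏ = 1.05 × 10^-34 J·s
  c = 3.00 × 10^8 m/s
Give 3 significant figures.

One Planck energy density: u_P = c⁷/(ℏG²) = 4.68 × 10^113 J/m³.
6.22 × 10^5 × 4.68 × 10^113 J/m³ = 2.91 × 10^119 J/m³

2.91 × 10^119 J/m³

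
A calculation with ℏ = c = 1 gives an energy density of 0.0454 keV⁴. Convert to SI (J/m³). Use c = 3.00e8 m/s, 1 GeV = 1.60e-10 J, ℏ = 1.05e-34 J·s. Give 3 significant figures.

9.52e11 J/m³

[E]/[L]³ = [E]⁴/(ℏc)³; restore (ℏc)⁻³.
1 GeV⁴ → 1/(ℏc)³ × (1 GeV in J)⁴ = 2.10e37 J/m³.
Convert the energy scale: 0.0454 keV⁴ = 4.54e-26 GeV⁴.
Result: 4.54e-26 × 2.10e37 = 9.52e11 J/m³.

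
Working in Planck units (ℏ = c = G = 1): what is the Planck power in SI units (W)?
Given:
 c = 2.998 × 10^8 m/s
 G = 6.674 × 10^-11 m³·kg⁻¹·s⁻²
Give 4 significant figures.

3.629 × 10^52 W

Dimensional analysis gives P_P = c⁵/G.
  = 2.422 × 10^42 / 6.674 × 10^-11
  = 3.629 × 10^52 W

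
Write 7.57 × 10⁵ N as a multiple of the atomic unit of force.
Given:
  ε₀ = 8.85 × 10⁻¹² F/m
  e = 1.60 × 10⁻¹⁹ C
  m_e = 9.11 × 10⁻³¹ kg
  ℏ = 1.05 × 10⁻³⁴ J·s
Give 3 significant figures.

9.09 × 10¹²

atomic unit of force: F_au = E_h/a₀ = m_e²e⁶/((4πε₀)³ℏ⁴) = 8.33 × 10⁻⁸ N.
7.57 × 10⁵ / 8.33 × 10⁻⁸ = 9.09 × 10¹²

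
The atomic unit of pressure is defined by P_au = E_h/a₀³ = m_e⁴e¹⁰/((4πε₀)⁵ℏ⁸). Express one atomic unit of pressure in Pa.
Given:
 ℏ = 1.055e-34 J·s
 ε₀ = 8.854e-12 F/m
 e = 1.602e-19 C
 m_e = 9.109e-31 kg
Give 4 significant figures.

P_au = E_h/a₀³ = m_e⁴e¹⁰/((4πε₀)⁵ℏ⁸)
E_h = 4.354e-18 J
a₀ = 5.297e-11 m
E_h/a₀³ = 2.929e13 Pa

2.929e13 Pa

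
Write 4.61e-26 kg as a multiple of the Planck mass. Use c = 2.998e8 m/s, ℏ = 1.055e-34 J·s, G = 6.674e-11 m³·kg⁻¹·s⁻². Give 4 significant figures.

2.118e-18

Planck mass: m_P = √(ℏc/G) = 2.177e-8 kg.
4.61e-26 / 2.177e-8 = 2.118e-18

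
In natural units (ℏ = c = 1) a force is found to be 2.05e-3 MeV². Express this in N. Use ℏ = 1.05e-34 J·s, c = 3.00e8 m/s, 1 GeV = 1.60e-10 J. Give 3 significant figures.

Force is [E]/[L] = [E]²/(ℏc); restore (ℏc)⁻¹.
1 GeV² → 1/(ℏc) × (1 GeV in J)² = 8.13e5 N.
Convert the energy scale: 2.05e-3 MeV² = 2.05e-9 GeV².
Result: 2.05e-9 × 8.13e5 = 1.67e-3 N.

1.67e-3 N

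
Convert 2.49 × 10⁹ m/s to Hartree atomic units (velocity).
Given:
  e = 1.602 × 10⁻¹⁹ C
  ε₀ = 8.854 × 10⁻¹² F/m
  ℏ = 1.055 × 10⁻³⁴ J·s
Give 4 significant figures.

atomic unit of velocity: v_au = e²/(4πε₀ℏ) = 2.186 × 10⁶ m/s.
2.49 × 10⁹ / 2.186 × 10⁶ = 1.139 × 10³

1.139 × 10³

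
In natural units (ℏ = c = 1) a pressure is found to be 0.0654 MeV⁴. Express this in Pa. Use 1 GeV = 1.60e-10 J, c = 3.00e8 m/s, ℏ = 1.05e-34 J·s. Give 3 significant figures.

1.37e24 Pa

Pressure is [E]/[L]³ = [E]⁴/(ℏc)³.
1 GeV⁴ → 1/(ℏc)³ × (1 GeV in J)⁴ = 2.10e37 Pa.
Convert the energy scale: 0.0654 MeV⁴ = 6.54e-14 GeV⁴.
Result: 6.54e-14 × 2.10e37 = 1.37e24 Pa.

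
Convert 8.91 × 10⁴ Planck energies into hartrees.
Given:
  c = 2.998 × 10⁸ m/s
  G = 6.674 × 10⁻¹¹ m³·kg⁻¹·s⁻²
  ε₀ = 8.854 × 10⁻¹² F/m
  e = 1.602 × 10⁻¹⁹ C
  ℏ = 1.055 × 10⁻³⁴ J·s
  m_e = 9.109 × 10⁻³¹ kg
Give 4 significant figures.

4.004 × 10³¹

Planck energy: E_P = √(ℏc⁵/G) = 1.957 × 10⁹ J
hartree: E_h = m_e e⁴/(4πε₀ℏ)² = 4.354 × 10⁻¹⁸ J
8.91 × 10⁴ × 1.957 × 10⁹ / 4.354 × 10⁻¹⁸ = 4.004 × 10³¹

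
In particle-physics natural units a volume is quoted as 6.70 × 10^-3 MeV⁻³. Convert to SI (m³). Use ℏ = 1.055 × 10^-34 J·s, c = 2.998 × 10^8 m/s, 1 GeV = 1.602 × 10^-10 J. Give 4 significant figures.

5.156 × 10^-41 m³

Volume is [L]³ = [E]⁻³·(ℏc)³.
1 GeV⁻³ → (ℏc)³ × (1 GeV in J)⁻³ = 7.696 × 10^-48 m³.
Convert the energy scale: 6.70 × 10^-3 MeV⁻³ = 6.70 × 10^6 GeV⁻³.
Result: 6.70 × 10^6 × 7.696 × 10^-48 = 5.156 × 10^-41 m³.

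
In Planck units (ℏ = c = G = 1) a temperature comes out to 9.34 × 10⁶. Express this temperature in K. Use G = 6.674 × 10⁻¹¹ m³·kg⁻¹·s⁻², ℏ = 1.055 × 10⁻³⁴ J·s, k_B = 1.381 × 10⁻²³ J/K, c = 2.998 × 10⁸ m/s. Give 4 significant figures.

One Planck temperature: T_P = √(ℏc⁵/G) / k_B = 1.417 × 10³² K.
9.34 × 10⁶ × 1.417 × 10³² K = 1.323 × 10³⁹ K

1.323 × 10³⁹ K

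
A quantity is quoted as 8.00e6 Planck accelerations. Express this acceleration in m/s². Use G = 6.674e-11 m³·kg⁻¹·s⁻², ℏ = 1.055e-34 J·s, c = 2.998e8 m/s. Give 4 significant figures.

One Planck acceleration: a_P = √(c⁷/(ℏG)) = 5.560e51 m/s².
8.00e6 × 5.560e51 m/s² = 4.448e58 m/s²

4.448e58 m/s²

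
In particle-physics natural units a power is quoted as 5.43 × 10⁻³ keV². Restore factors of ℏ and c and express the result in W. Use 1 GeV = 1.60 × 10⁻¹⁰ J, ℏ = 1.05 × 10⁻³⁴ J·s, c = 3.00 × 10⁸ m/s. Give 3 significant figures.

Power is [E]/[T] = [E]²/ℏ.
1 GeV² → 1/ℏ × (1 GeV in J)² = 2.44 × 10¹⁴ W.
Convert the energy scale: 5.43 × 10⁻³ keV² = 5.43 × 10⁻¹⁵ GeV².
Result: 5.43 × 10⁻¹⁵ × 2.44 × 10¹⁴ = 1.32 W.

1.32 W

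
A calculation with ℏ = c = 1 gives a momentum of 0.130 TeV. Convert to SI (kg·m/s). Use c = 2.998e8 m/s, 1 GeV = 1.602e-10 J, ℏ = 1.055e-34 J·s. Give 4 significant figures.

6.947e-17 kg·m/s

Momentum is [E]/c; divide by c.
1 GeV → 1/c × (1 GeV in J) = 5.344e-19 kg·m/s.
Convert the energy scale: 0.130 TeV = 130 GeV.
Result: 130 × 5.344e-19 = 6.947e-17 kg·m/s.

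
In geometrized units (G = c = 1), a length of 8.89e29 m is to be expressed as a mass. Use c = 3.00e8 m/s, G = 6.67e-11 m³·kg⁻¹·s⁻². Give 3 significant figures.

1.20e57 kg

Length → mass via c²/G.
8.89e29 m × (c²/G) = 1.20e57 kg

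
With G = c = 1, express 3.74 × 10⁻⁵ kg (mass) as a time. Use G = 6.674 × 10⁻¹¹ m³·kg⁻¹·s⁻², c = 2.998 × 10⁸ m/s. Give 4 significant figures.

9.263 × 10⁻⁴¹ s

Mass → time via G/c³.
3.74 × 10⁻⁵ kg × (G/c³) = 9.263 × 10⁻⁴¹ s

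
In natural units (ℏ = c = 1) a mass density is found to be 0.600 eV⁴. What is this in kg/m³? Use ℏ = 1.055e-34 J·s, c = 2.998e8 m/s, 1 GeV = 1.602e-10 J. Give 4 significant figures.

Mass density is [E]/(c²[L]³) = [E]⁴/(ℏ³c⁵).
1 GeV⁴ → 1/(ℏ³c⁵) × (1 GeV in J)⁴ = 2.316e20 kg/m³.
Convert the energy scale: 0.600 eV⁴ = 6.00e-37 GeV⁴.
Result: 6.00e-37 × 2.316e20 = 1.390e-16 kg/m³.

1.390e-16 kg/m³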